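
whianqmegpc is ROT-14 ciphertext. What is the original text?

w(22): 22−14=8 → i
h(7): 7−14=-7≡19 → t
i(8): 8−14=-6≡20 → u
a(0): 0−14=-14≡12 → m
n(13): 13−14=-1≡25 → z
q(16): 16−14=2 → c
m(12): 12−14=-2≡24 → y
e(4): 4−14=-10≡16 → q
g(6): 6−14=-8≡18 → s
p(15): 15−14=1 → b
c(2): 2−14=-12≡14 → o

itumzcyqsbo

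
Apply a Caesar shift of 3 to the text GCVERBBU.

JFYHUEEX

G(6): 6+3=9 → J
C(2): 2+3=5 → F
V(21): 21+3=24 → Y
E(4): 4+3=7 → H
R(17): 17+3=20 → U
B(1): 1+3=4 → E
B(1): 1+3=4 → E
U(20): 20+3=23 → X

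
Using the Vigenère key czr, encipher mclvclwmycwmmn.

Repeat the key across the message: czrczrczrczrcz
m(12)+c(2): 14 → o
c(2)+z(25): 27≡1 → b
l(11)+r(17): 28≡2 → c
v(21)+c(2): 23 → x
c(2)+z(25): 27≡1 → b
l(11)+r(17): 28≡2 → c
w(22)+c(2): 24 → y
m(12)+z(25): 37≡11 → l
y(24)+r(17): 41≡15 → p
c(2)+c(2): 4 → e
w(22)+z(25): 47≡21 → v
m(12)+r(17): 29≡3 → d
m(12)+c(2): 14 → o
n(13)+z(25): 38≡12 → m

obcxbcylpevdom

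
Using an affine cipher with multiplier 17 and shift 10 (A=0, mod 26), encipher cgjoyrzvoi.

c(2): 17·2+10=44≡18 → s
g(6): 17·6+10=112≡8 → i
j(9): 17·9+10=163≡7 → h
o(14): 17·14+10=248≡14 → o
y(24): 17·24+10=418≡2 → c
r(17): 17·17+10=299≡13 → n
z(25): 17·25+10=435≡19 → t
v(21): 17·21+10=367≡3 → d
o(14): 17·14+10=248≡14 → o
i(8): 17·8+10=146≡16 → q

sihocntdoq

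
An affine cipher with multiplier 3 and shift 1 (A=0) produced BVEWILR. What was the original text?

The inverse of 3 mod 26 is 9, since 3·9=27≡1. Apply D(y)=9·(y−1) mod 26:
B(1): 9·(1−1)=0 → A
V(21): 9·(21−1)=180≡24 → Y
E(4): 9·(4−1)=27≡1 → B
W(22): 9·(22−1)=189≡7 → H
I(8): 9·(8−1)=63≡11 → L
L(11): 9·(11−1)=90≡12 → M
R(17): 9·(17−1)=144≡14 → O

AYBHLMO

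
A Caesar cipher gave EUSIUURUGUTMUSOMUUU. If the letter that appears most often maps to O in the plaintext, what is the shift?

The most frequent ciphertext letter is U (appears 9 times).
U is position 20; O is position 14.
Shift = 6.

6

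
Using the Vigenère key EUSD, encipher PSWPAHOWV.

TMOSEBGZZ

Repeat the key across the message: EUSDEUSDE
P(15)+E(4): 19 → T
S(18)+U(20): 38≡12 → M
W(22)+S(18): 40≡14 → O
P(15)+D(3): 18 → S
A(0)+E(4): 4 → E
H(7)+U(20): 27≡1 → B
O(14)+S(18): 32≡6 → G
W(22)+D(3): 25 → Z
V(21)+E(4): 25 → Z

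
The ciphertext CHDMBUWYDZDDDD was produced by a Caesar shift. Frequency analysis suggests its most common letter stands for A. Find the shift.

3

The most frequent ciphertext letter is D (appears 6 times).
D is position 3; A is position 0.
Shift = 3.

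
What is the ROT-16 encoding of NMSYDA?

N(13): 13+16=29≡3 → D
M(12): 12+16=28≡2 → C
S(18): 18+16=34≡8 → I
Y(24): 24+16=40≡14 → O
D(3): 3+16=19 → T
A(0): 0+16=16 → Q

DCIOTQ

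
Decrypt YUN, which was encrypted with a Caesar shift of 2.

Y(24): 24−2=22 → W
U(20): 20−2=18 → S
N(13): 13−2=11 → L

WSL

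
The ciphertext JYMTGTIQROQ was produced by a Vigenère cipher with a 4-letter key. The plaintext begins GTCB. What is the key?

DFKS

Subtract each crib letter from the matching ciphertext letter (mod 26):
J(9)−G(6)=3 → D
Y(24)−T(19)=5 → F
M(12)−C(2)=10 → K
T(19)−B(1)=18 → S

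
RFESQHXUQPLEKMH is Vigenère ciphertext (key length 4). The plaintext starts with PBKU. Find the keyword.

Subtract each crib letter from the matching ciphertext letter (mod 26):
R(17)−P(15)=2 → C
F(5)−B(1)=4 → E
E(4)−K(10)=-6≡20 → U
S(18)−U(20)=-2≡24 → Y

CEUY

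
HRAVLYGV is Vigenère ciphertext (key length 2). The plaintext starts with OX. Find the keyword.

Subtract each crib letter from the matching ciphertext letter (mod 26):
H(7)−O(14)=-7≡19 → T
R(17)−X(23)=-6≡20 → U

TU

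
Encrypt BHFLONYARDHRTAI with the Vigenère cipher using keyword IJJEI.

Repeat the key across the message: IJJEIIJJEIIJJEI
B(1)+I(8): 9 → J
H(7)+J(9): 16 → Q
F(5)+J(9): 14 → O
L(11)+E(4): 15 → P
O(14)+I(8): 22 → W
N(13)+I(8): 21 → V
Y(24)+J(9): 33≡7 → H
A(0)+J(9): 9 → J
R(17)+E(4): 21 → V
D(3)+I(8): 11 → L
H(7)+I(8): 15 → P
R(17)+J(9): 26≡0 → A
T(19)+J(9): 28≡2 → C
A(0)+E(4): 4 → E
I(8)+I(8): 16 → Q

JQOPWVHJVLPACEQ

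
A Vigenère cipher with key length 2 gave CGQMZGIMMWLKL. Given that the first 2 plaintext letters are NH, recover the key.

PZ

Subtract each crib letter from the matching ciphertext letter (mod 26):
C(2)−N(13)=-11≡15 → P
G(6)−H(7)=-1≡25 → Z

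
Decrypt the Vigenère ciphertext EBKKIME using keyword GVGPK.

Repeat the key across the ciphertext: GVGPKGV
E(4)−G(6): -2≡24 → Y
B(1)−V(21): -20≡6 → G
K(10)−G(6): 4 → E
K(10)−P(15): -5≡21 → V
I(8)−K(10): -2≡24 → Y
M(12)−G(6): 6 → G
E(4)−V(21): -17≡9 → J

YGEVYGJ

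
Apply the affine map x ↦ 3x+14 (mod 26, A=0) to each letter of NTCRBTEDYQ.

N(13): 3·13+14=53≡1 → B
T(19): 3·19+14=71≡19 → T
C(2): 3·2+14=20 → U
R(17): 3·17+14=65≡13 → N
B(1): 3·1+14=17 → R
T(19): 3·19+14=71≡19 → T
E(4): 3·4+14=26≡0 → A
D(3): 3·3+14=23 → X
Y(24): 3·24+14=86≡8 → I
Q(16): 3·16+14=62≡10 → K

BTUNRTAXIK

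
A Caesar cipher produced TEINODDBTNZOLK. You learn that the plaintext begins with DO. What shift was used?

16

From the crib: T(19)−D(3)=16, so the shift is 16.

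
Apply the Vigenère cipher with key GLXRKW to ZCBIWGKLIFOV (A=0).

Repeat the key across the message: GLXRKWGLXRKW
Z(25)+G(6): 31≡5 → F
C(2)+L(11): 13 → N
B(1)+X(23): 24 → Y
I(8)+R(17): 25 → Z
W(22)+K(10): 32≡6 → G
G(6)+W(22): 28≡2 → C
K(10)+G(6): 16 → Q
L(11)+L(11): 22 → W
I(8)+X(23): 31≡5 → F
F(5)+R(17): 22 → W
O(14)+K(10): 24 → Y
V(21)+W(22): 43≡17 → R

FNYZGCQWFWYR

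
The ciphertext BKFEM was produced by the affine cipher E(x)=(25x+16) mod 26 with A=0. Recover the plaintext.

The inverse of 25 mod 26 is 25, since 25·25=625≡1. Apply D(y)=25·(y−16) mod 26:
B(1): 25·(1−16)=-375≡15 → P
K(10): 25·(10−16)=-150≡6 → G
F(5): 25·(5−16)=-275≡11 → L
E(4): 25·(4−16)=-300≡12 → M
M(12): 25·(12−16)=-100≡4 → E

PGLME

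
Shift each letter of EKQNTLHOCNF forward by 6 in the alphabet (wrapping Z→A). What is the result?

KQWTZRNUITL

E(4): 4+6=10 → K
K(10): 10+6=16 → Q
Q(16): 16+6=22 → W
N(13): 13+6=19 → T
T(19): 19+6=25 → Z
L(11): 11+6=17 → R
H(7): 7+6=13 → N
O(14): 14+6=20 → U
C(2): 2+6=8 → I
N(13): 13+6=19 → T
F(5): 5+6=11 → L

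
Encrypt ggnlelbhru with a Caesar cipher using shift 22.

ccjhahxdnq

g(6): 6+22=28≡2 → c
g(6): 6+22=28≡2 → c
n(13): 13+22=35≡9 → j
l(11): 11+22=33≡7 → h
e(4): 4+22=26≡0 → a
l(11): 11+22=33≡7 → h
b(1): 1+22=23 → x
h(7): 7+22=29≡3 → d
r(17): 17+22=39≡13 → n
u(20): 20+22=42≡16 → q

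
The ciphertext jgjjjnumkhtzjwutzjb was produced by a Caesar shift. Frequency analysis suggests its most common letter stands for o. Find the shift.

21

The most frequent ciphertext letter is j (appears 6 times).
j is position 9; o is position 14.
Shift = -5≡21.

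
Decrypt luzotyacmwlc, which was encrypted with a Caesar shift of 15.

wfkzejlnxhwn

l(11): 11−15=-4≡22 → w
u(20): 20−15=5 → f
z(25): 25−15=10 → k
o(14): 14−15=-1≡25 → z
t(19): 19−15=4 → e
y(24): 24−15=9 → j
a(0): 0−15=-15≡11 → l
c(2): 2−15=-13≡13 → n
m(12): 12−15=-3≡23 → x
w(22): 22−15=7 → h
l(11): 11−15=-4≡22 → w
c(2): 2−15=-13≡13 → n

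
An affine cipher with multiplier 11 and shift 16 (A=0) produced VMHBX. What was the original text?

RCLBD

The inverse of 11 mod 26 is 19, since 11·19=209≡1. Apply D(y)=19·(y−16) mod 26:
V(21): 19·(21−16)=95≡17 → R
M(12): 19·(12−16)=-76≡2 → C
H(7): 19·(7−16)=-171≡11 → L
B(1): 19·(1−16)=-285≡1 → B
X(23): 19·(23−16)=133≡3 → D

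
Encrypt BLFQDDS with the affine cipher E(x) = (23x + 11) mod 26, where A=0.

B(1): 23·1+11=34≡8 → I
L(11): 23·11+11=264≡4 → E
F(5): 23·5+11=126≡22 → W
Q(16): 23·16+11=379≡15 → P
D(3): 23·3+11=80≡2 → C
D(3): 23·3+11=80≡2 → C
S(18): 23·18+11=425≡9 → J

IEWPCCJ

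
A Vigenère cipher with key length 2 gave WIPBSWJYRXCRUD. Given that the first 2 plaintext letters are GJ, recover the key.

QZ

Subtract each crib letter from the matching ciphertext letter (mod 26):
W(22)−G(6)=16 → Q
I(8)−J(9)=-1≡25 → Z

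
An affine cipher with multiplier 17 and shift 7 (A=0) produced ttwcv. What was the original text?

The inverse of 17 mod 26 is 23, since 17·23=391≡1. Apply D(y)=23·(y−7) mod 26:
t(19): 23·(19−7)=276≡16 → q
t(19): 23·(19−7)=276≡16 → q
w(22): 23·(22−7)=345≡7 → h
c(2): 23·(2−7)=-115≡15 → p
v(21): 23·(21−7)=322≡10 → k

qqhpk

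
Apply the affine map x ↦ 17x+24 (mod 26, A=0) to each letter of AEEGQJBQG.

YOOWKVPKW

A(0): 17·0+24=24 → Y
E(4): 17·4+24=92≡14 → O
E(4): 17·4+24=92≡14 → O
G(6): 17·6+24=126≡22 → W
Q(16): 17·16+24=296≡10 → K
J(9): 17·9+24=177≡21 → V
B(1): 17·1+24=41≡15 → P
Q(16): 17·16+24=296≡10 → K
G(6): 17·6+24=126≡22 → W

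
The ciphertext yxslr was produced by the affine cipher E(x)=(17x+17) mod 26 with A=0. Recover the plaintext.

The inverse of 17 mod 26 is 23, since 17·23=391≡1. Apply D(y)=23·(y−17) mod 26:
y(24): 23·(24−17)=161≡5 → f
x(23): 23·(23−17)=138≡8 → i
s(18): 23·(18−17)=23 → x
l(11): 23·(11−17)=-138≡18 → s
r(17): 23·(17−17)=0 → a

fixsa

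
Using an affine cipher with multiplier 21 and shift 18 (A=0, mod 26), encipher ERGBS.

YLONG

E(4): 21·4+18=102≡24 → Y
R(17): 21·17+18=375≡11 → L
G(6): 21·6+18=144≡14 → O
B(1): 21·1+18=39≡13 → N
S(18): 21·18+18=396≡6 → G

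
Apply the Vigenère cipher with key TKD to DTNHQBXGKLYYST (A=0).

WDQAAEQQNEIBLD

Repeat the key across the message: TKDTKDTKDTKDTK
D(3)+T(19): 22 → W
T(19)+K(10): 29≡3 → D
N(13)+D(3): 16 → Q
H(7)+T(19): 26≡0 → A
Q(16)+K(10): 26≡0 → A
B(1)+D(3): 4 → E
X(23)+T(19): 42≡16 → Q
G(6)+K(10): 16 → Q
K(10)+D(3): 13 → N
L(11)+T(19): 30≡4 → E
Y(24)+K(10): 34≡8 → I
Y(24)+D(3): 27≡1 → B
S(18)+T(19): 37≡11 → L
T(19)+K(10): 29≡3 → D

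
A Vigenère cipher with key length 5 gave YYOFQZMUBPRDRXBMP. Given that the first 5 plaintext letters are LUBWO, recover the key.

Subtract each crib letter from the matching ciphertext letter (mod 26):
Y(24)−L(11)=13 → N
Y(24)−U(20)=4 → E
O(14)−B(1)=13 → N
F(5)−W(22)=-17≡9 → J
Q(16)−O(14)=2 → C

NENJC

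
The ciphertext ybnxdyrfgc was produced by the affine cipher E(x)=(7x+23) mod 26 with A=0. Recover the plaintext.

pigampoqfx

The inverse of 7 mod 26 is 15, since 7·15=105≡1. Apply D(y)=15·(y−23) mod 26:
y(24): 15·(24−23)=15 → p
b(1): 15·(1−23)=-330≡8 → i
n(13): 15·(13−23)=-150≡6 → g
x(23): 15·(23−23)=0 → a
d(3): 15·(3−23)=-300≡12 → m
y(24): 15·(24−23)=15 → p
r(17): 15·(17−23)=-90≡14 → o
f(5): 15·(5−23)=-270≡16 → q
g(6): 15·(6−23)=-255≡5 → f
c(2): 15·(2−23)=-315≡23 → x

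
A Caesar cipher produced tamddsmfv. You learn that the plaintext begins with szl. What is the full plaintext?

From the crib: t(19)−s(18)=1, so the shift is 1.
Subtract 1 from each ciphertext letter:
t(19): 19−1=18 → s
a(0): 0−1=-1≡25 → z
m(12): 12−1=11 → l
d(3): 3−1=2 → c
d(3): 3−1=2 → c
s(18): 18−1=17 → r
m(12): 12−1=11 → l
f(5): 5−1=4 → e
v(21): 21−1=20 → u

szlccrleu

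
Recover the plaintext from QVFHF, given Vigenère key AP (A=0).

QGFSF

Repeat the key across the ciphertext: APAPA
Q(16)−A(0): 16 → Q
V(21)−P(15): 6 → G
F(5)−A(0): 5 → F
H(7)−P(15): -8≡18 → S
F(5)−A(0): 5 → F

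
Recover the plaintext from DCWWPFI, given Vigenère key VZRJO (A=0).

Repeat the key across the ciphertext: VZRJOVZ
D(3)−V(21): -18≡8 → I
C(2)−Z(25): -23≡3 → D
W(22)−R(17): 5 → F
W(22)−J(9): 13 → N
P(15)−O(14): 1 → B
F(5)−V(21): -16≡10 → K
I(8)−Z(25): -17≡9 → J

IDFNBKJ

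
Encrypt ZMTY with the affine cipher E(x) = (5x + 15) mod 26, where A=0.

Z(25): 5·25+15=140≡10 → K
M(12): 5·12+15=75≡23 → X
T(19): 5·19+15=110≡6 → G
Y(24): 5·24+15=135≡5 → F

KXGF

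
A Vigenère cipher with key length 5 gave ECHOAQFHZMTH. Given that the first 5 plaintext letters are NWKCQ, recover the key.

Subtract each crib letter from the matching ciphertext letter (mod 26):
E(4)−N(13)=-9≡17 → R
C(2)−W(22)=-20≡6 → G
H(7)−K(10)=-3≡23 → X
O(14)−C(2)=12 → M
A(0)−Q(16)=-16≡10 → K

RGXMK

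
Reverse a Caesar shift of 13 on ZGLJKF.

Z(25): 25−13=12 → M
G(6): 6−13=-7≡19 → T
L(11): 11−13=-2≡24 → Y
J(9): 9−13=-4≡22 → W
K(10): 10−13=-3≡23 → X
F(5): 5−13=-8≡18 → S

MTYWXS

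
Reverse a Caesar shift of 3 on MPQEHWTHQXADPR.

JMNBETQENUXAMO

M(12): 12−3=9 → J
P(15): 15−3=12 → M
Q(16): 16−3=13 → N
E(4): 4−3=1 → B
H(7): 7−3=4 → E
W(22): 22−3=19 → T
T(19): 19−3=16 → Q
H(7): 7−3=4 → E
Q(16): 16−3=13 → N
X(23): 23−3=20 → U
A(0): 0−3=-3≡23 → X
D(3): 3−3=0 → A
P(15): 15−3=12 → M
R(17): 17−3=14 → O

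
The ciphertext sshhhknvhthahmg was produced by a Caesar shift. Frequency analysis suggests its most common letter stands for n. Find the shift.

The most frequent ciphertext letter is h (appears 6 times).
h is position 7; n is position 13.
Shift = -6≡20.

20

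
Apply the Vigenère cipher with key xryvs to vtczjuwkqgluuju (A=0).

skaubrnilyilsem

Repeat the key across the message: xryvsxryvsxryvs
v(21)+x(23): 44≡18 → s
t(19)+r(17): 36≡10 → k
c(2)+y(24): 26≡0 → a
z(25)+v(21): 46≡20 → u
j(9)+s(18): 27≡1 → b
u(20)+x(23): 43≡17 → r
w(22)+r(17): 39≡13 → n
k(10)+y(24): 34≡8 → i
q(16)+v(21): 37≡11 → l
g(6)+s(18): 24 → y
l(11)+x(23): 34≡8 → i
u(20)+r(17): 37≡11 → l
u(20)+y(24): 44≡18 → s
j(9)+v(21): 30≡4 → e
u(20)+s(18): 38≡12 → m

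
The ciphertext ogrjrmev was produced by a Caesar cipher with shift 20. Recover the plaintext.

umxpxskb

o(14): 14−20=-6≡20 → u
g(6): 6−20=-14≡12 → m
r(17): 17−20=-3≡23 → x
j(9): 9−20=-11≡15 → p
r(17): 17−20=-3≡23 → x
m(12): 12−20=-8≡18 → s
e(4): 4−20=-16≡10 → k
v(21): 21−20=1 → b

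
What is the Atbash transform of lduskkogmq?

l(11) → o(14)
d(3) → w(22)
u(20) → f(5)
s(18) → h(7)
k(10) → p(15)
k(10) → p(15)
o(14) → l(11)
g(6) → t(19)
m(12) → n(13)
q(16) → j(9)

owfhppltnj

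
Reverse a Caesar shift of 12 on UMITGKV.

U(20): 20−12=8 → I
M(12): 12−12=0 → A
I(8): 8−12=-4≡22 → W
T(19): 19−12=7 → H
G(6): 6−12=-6≡20 → U
K(10): 10−12=-2≡24 → Y
V(21): 21−12=9 → J

IAWHUYJ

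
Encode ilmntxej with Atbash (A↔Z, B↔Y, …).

ronmgcvq

i(8) → r(17)
l(11) → o(14)
m(12) → n(13)
n(13) → m(12)
t(19) → g(6)
x(23) → c(2)
e(4) → v(21)
j(9) → q(16)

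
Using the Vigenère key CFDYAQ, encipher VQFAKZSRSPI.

Repeat the key across the message: CFDYAQCFDYA
V(21)+C(2): 23 → X
Q(16)+F(5): 21 → V
F(5)+D(3): 8 → I
A(0)+Y(24): 24 → Y
K(10)+A(0): 10 → K
Z(25)+Q(16): 41≡15 → P
S(18)+C(2): 20 → U
R(17)+F(5): 22 → W
S(18)+D(3): 21 → V
P(15)+Y(24): 39≡13 → N
I(8)+A(0): 8 → I

XVIYKPUWVNI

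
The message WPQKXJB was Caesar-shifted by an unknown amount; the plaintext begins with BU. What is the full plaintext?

From the crib: W(22)−B(1)=21, so the shift is 21.
Subtract 21 from each ciphertext letter:
W(22): 22−21=1 → B
P(15): 15−21=-6≡20 → U
Q(16): 16−21=-5≡21 → V
K(10): 10−21=-11≡15 → P
X(23): 23−21=2 → C
J(9): 9−21=-12≡14 → O
B(1): 1−21=-20≡6 → G

BUVPCOG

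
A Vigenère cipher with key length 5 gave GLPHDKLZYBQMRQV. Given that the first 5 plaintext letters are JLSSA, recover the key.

Subtract each crib letter from the matching ciphertext letter (mod 26):
G(6)−J(9)=-3≡23 → X
L(11)−L(11)=0 → A
P(15)−S(18)=-3≡23 → X
H(7)−S(18)=-11≡15 → P
D(3)−A(0)=3 → D

XAXPD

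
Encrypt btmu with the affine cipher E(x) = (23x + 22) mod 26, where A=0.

trmo

b(1): 23·1+22=45≡19 → t
t(19): 23·19+22=459≡17 → r
m(12): 23·12+22=298≡12 → m
u(20): 23·20+22=482≡14 → o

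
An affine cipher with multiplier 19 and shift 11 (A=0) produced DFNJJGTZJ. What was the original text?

The inverse of 19 mod 26 is 11, since 19·11=209≡1. Apply D(y)=11·(y−11) mod 26:
D(3): 11·(3−11)=-88≡16 → Q
F(5): 11·(5−11)=-66≡12 → M
N(13): 11·(13−11)=22 → W
J(9): 11·(9−11)=-22≡4 → E
J(9): 11·(9−11)=-22≡4 → E
G(6): 11·(6−11)=-55≡23 → X
T(19): 11·(19−11)=88≡10 → K
Z(25): 11·(25−11)=154≡24 → Y
J(9): 11·(9−11)=-22≡4 → E

QMWEEXKYE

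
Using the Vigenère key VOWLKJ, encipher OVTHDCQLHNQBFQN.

Repeat the key across the message: VOWLKJVOWLKJVOW
O(14)+V(21): 35≡9 → J
V(21)+O(14): 35≡9 → J
T(19)+W(22): 41≡15 → P
H(7)+L(11): 18 → S
D(3)+K(10): 13 → N
C(2)+J(9): 11 → L
Q(16)+V(21): 37≡11 → L
L(11)+O(14): 25 → Z
H(7)+W(22): 29≡3 → D
N(13)+L(11): 24 → Y
Q(16)+K(10): 26≡0 → A
B(1)+J(9): 10 → K
F(5)+V(21): 26≡0 → A
Q(16)+O(14): 30≡4 → E
N(13)+W(22): 35≡9 → J

JJPSNLLZDYAKAEJ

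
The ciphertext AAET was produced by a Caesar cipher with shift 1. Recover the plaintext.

A(0): 0−1=-1≡25 → Z
A(0): 0−1=-1≡25 → Z
E(4): 4−1=3 → D
T(19): 19−1=18 → S

ZZDS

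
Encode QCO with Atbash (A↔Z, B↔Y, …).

Q(16) → J(9)
C(2) → X(23)
O(14) → L(11)

JXL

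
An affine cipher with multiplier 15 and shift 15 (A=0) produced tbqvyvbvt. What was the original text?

cghqlqgqc

The inverse of 15 mod 26 is 7, since 15·7=105≡1. Apply D(y)=7·(y−15) mod 26:
t(19): 7·(19−15)=28≡2 → c
b(1): 7·(1−15)=-98≡6 → g
q(16): 7·(16−15)=7 → h
v(21): 7·(21−15)=42≡16 → q
y(24): 7·(24−15)=63≡11 → l
v(21): 7·(21−15)=42≡16 → q
b(1): 7·(1−15)=-98≡6 → g
v(21): 7·(21−15)=42≡16 → q
t(19): 7·(19−15)=28≡2 → c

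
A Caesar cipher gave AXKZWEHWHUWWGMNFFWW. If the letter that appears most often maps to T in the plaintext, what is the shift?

The most frequent ciphertext letter is W (appears 6 times).
W is position 22; T is position 19.
Shift = 3.

3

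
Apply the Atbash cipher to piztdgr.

kragwti

p(15) → k(10)
i(8) → r(17)
z(25) → a(0)
t(19) → g(6)
d(3) → w(22)
g(6) → t(19)
r(17) → i(8)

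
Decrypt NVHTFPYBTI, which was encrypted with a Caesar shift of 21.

SAMYKUDGYN

N(13): 13−21=-8≡18 → S
V(21): 21−21=0 → A
H(7): 7−21=-14≡12 → M
T(19): 19−21=-2≡24 → Y
F(5): 5−21=-16≡10 → K
P(15): 15−21=-6≡20 → U
Y(24): 24−21=3 → D
B(1): 1−21=-20≡6 → G
T(19): 19−21=-2≡24 → Y
I(8): 8−21=-13≡13 → N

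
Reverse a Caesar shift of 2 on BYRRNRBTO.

B(1): 1−2=-1≡25 → Z
Y(24): 24−2=22 → W
R(17): 17−2=15 → P
R(17): 17−2=15 → P
N(13): 13−2=11 → L
R(17): 17−2=15 → P
B(1): 1−2=-1≡25 → Z
T(19): 19−2=17 → R
O(14): 14−2=12 → M

ZWPPLPZRM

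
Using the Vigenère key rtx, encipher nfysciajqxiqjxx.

Repeat the key across the message: rtxrtxrtxrtxrtx
n(13)+r(17): 30≡4 → e
f(5)+t(19): 24 → y
y(24)+x(23): 47≡21 → v
s(18)+r(17): 35≡9 → j
c(2)+t(19): 21 → v
i(8)+x(23): 31≡5 → f
a(0)+r(17): 17 → r
j(9)+t(19): 28≡2 → c
q(16)+x(23): 39≡13 → n
x(23)+r(17): 40≡14 → o
i(8)+t(19): 27≡1 → b
q(16)+x(23): 39≡13 → n
j(9)+r(17): 26≡0 → a
x(23)+t(19): 42≡16 → q
x(23)+x(23): 46≡20 → u

eyvjvfrcnobnaqu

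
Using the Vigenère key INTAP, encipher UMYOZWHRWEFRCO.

CZROOEUKWTNEVO

Repeat the key across the message: INTAPINTAPINTA
U(20)+I(8): 28≡2 → C
M(12)+N(13): 25 → Z
Y(24)+T(19): 43≡17 → R
O(14)+A(0): 14 → O
Z(25)+P(15): 40≡14 → O
W(22)+I(8): 30≡4 → E
H(7)+N(13): 20 → U
R(17)+T(19): 36≡10 → K
W(22)+A(0): 22 → W
E(4)+P(15): 19 → T
F(5)+I(8): 13 → N
R(17)+N(13): 30≡4 → E
C(2)+T(19): 21 → V
O(14)+A(0): 14 → O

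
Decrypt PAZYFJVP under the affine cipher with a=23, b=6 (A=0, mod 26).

The inverse of 23 mod 26 is 17, since 23·17=391≡1. Apply D(y)=17·(y−6) mod 26:
P(15): 17·(15−6)=153≡23 → X
A(0): 17·(0−6)=-102≡2 → C
Z(25): 17·(25−6)=323≡11 → L
Y(24): 17·(24−6)=306≡20 → U
F(5): 17·(5−6)=-17≡9 → J
J(9): 17·(9−6)=51≡25 → Z
V(21): 17·(21−6)=255≡21 → V
P(15): 17·(15−6)=153≡23 → X

XCLUJZVX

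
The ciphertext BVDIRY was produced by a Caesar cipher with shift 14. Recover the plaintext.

B(1): 1−14=-13≡13 → N
V(21): 21−14=7 → H
D(3): 3−14=-11≡15 → P
I(8): 8−14=-6≡20 → U
R(17): 17−14=3 → D
Y(24): 24−14=10 → K

NHPUDK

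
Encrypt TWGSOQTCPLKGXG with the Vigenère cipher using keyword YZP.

RVVQNFRBEJJVVF

Repeat the key across the message: YZPYZPYZPYZPYZ
T(19)+Y(24): 43≡17 → R
W(22)+Z(25): 47≡21 → V
G(6)+P(15): 21 → V
S(18)+Y(24): 42≡16 → Q
O(14)+Z(25): 39≡13 → N
Q(16)+P(15): 31≡5 → F
T(19)+Y(24): 43≡17 → R
C(2)+Z(25): 27≡1 → B
P(15)+P(15): 30≡4 → E
L(11)+Y(24): 35≡9 → J
K(10)+Z(25): 35≡9 → J
G(6)+P(15): 21 → V
X(23)+Y(24): 47≡21 → V
G(6)+Z(25): 31≡5 → F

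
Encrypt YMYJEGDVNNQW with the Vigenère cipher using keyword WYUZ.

Repeat the key across the message: WYUZWYUZWYUZ
Y(24)+W(22): 46≡20 → U
M(12)+Y(24): 36≡10 → K
Y(24)+U(20): 44≡18 → S
J(9)+Z(25): 34≡8 → I
E(4)+W(22): 26≡0 → A
G(6)+Y(24): 30≡4 → E
D(3)+U(20): 23 → X
V(21)+Z(25): 46≡20 → U
N(13)+W(22): 35≡9 → J
N(13)+Y(24): 37≡11 → L
Q(16)+U(20): 36≡10 → K
W(22)+Z(25): 47≡21 → V

UKSIAEXUJLKV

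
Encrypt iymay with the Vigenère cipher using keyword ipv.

Repeat the key across the message: ipvip
i(8)+i(8): 16 → q
y(24)+p(15): 39≡13 → n
m(12)+v(21): 33≡7 → h
a(0)+i(8): 8 → i
y(24)+p(15): 39≡13 → n

qnhin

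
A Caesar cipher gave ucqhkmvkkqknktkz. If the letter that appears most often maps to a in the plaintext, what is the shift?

The most frequent ciphertext letter is k (appears 6 times).
k is position 10; a is position 0.
Shift = 10.

10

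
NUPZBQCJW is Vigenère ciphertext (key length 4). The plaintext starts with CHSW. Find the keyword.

Subtract each crib letter from the matching ciphertext letter (mod 26):
N(13)−C(2)=11 → L
U(20)−H(7)=13 → N
P(15)−S(18)=-3≡23 → X
Z(25)−W(22)=3 → D

LNXD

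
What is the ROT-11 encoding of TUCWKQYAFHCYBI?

T(19): 19+11=30≡4 → E
U(20): 20+11=31≡5 → F
C(2): 2+11=13 → N
W(22): 22+11=33≡7 → H
K(10): 10+11=21 → V
Q(16): 16+11=27≡1 → B
Y(24): 24+11=35≡9 → J
A(0): 0+11=11 → L
F(5): 5+11=16 → Q
H(7): 7+11=18 → S
C(2): 2+11=13 → N
Y(24): 24+11=35≡9 → J
B(1): 1+11=12 → M
I(8): 8+11=19 → T

EFNHVBJLQSNJMT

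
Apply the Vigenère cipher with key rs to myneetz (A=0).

Repeat the key across the message: rsrsrsr
m(12)+r(17): 29≡3 → d
y(24)+s(18): 42≡16 → q
n(13)+r(17): 30≡4 → e
e(4)+s(18): 22 → w
e(4)+r(17): 21 → v
t(19)+s(18): 37≡11 → l
z(25)+r(17): 42≡16 → q

dqewvlq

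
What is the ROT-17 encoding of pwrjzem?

gniaqvd

p(15): 15+17=32≡6 → g
w(22): 22+17=39≡13 → n
r(17): 17+17=34≡8 → i
j(9): 9+17=26≡0 → a
z(25): 25+17=42≡16 → q
e(4): 4+17=21 → v
m(12): 12+17=29≡3 → d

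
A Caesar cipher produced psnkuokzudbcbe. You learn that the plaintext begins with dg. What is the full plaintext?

dgbyicynirpqps

From the crib: p(15)−d(3)=12, so the shift is 12.
Subtract 12 from each ciphertext letter:
p(15): 15−12=3 → d
s(18): 18−12=6 → g
n(13): 13−12=1 → b
k(10): 10−12=-2≡24 → y
u(20): 20−12=8 → i
o(14): 14−12=2 → c
k(10): 10−12=-2≡24 → y
z(25): 25−12=13 → n
u(20): 20−12=8 → i
d(3): 3−12=-9≡17 → r
b(1): 1−12=-11≡15 → p
c(2): 2−12=-10≡16 → q
b(1): 1−12=-11≡15 → p
e(4): 4−12=-8≡18 → s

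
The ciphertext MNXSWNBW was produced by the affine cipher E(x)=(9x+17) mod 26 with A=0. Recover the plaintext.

The inverse of 9 mod 26 is 3, since 9·3=27≡1. Apply D(y)=3·(y−17) mod 26:
M(12): 3·(12−17)=-15≡11 → L
N(13): 3·(13−17)=-12≡14 → O
X(23): 3·(23−17)=18 → S
S(18): 3·(18−17)=3 → D
W(22): 3·(22−17)=15 → P
N(13): 3·(13−17)=-12≡14 → O
B(1): 3·(1−17)=-48≡4 → E
W(22): 3·(22−17)=15 → P

LOSDPOEP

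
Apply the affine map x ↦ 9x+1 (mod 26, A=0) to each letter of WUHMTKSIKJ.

RZMFQNHVNE

W(22): 9·22+1=199≡17 → R
U(20): 9·20+1=181≡25 → Z
H(7): 9·7+1=64≡12 → M
M(12): 9·12+1=109≡5 → F
T(19): 9·19+1=172≡16 → Q
K(10): 9·10+1=91≡13 → N
S(18): 9·18+1=163≡7 → H
I(8): 9·8+1=73≡21 → V
K(10): 9·10+1=91≡13 → N
J(9): 9·9+1=82≡4 → E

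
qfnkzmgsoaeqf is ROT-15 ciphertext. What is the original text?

bqyvkxrdzlpbq

q(16): 16−15=1 → b
f(5): 5−15=-10≡16 → q
n(13): 13−15=-2≡24 → y
k(10): 10−15=-5≡21 → v
z(25): 25−15=10 → k
m(12): 12−15=-3≡23 → x
g(6): 6−15=-9≡17 → r
s(18): 18−15=3 → d
o(14): 14−15=-1≡25 → z
a(0): 0−15=-15≡11 → l
e(4): 4−15=-11≡15 → p
q(16): 16−15=1 → b
f(5): 5−15=-10≡16 → q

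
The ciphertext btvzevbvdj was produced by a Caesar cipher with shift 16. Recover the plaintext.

ldfjoflfnt

b(1): 1−16=-15≡11 → l
t(19): 19−16=3 → d
v(21): 21−16=5 → f
z(25): 25−16=9 → j
e(4): 4−16=-12≡14 → o
v(21): 21−16=5 → f
b(1): 1−16=-15≡11 → l
v(21): 21−16=5 → f
d(3): 3−16=-13≡13 → n
j(9): 9−16=-7≡19 → t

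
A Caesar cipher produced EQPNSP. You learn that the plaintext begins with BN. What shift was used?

From the crib: E(4)−B(1)=3, so the shift is 3.

3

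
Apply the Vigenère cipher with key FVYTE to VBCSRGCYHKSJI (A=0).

Repeat the key across the message: FVYTEFVYTEFVY
V(21)+F(5): 26≡0 → A
B(1)+V(21): 22 → W
C(2)+Y(24): 26≡0 → A
S(18)+T(19): 37≡11 → L
R(17)+E(4): 21 → V
G(6)+F(5): 11 → L
C(2)+V(21): 23 → X
Y(24)+Y(24): 48≡22 → W
H(7)+T(19): 26≡0 → A
K(10)+E(4): 14 → O
S(18)+F(5): 23 → X
J(9)+V(21): 30≡4 → E
I(8)+Y(24): 32≡6 → G

AWALVLXWAOXEG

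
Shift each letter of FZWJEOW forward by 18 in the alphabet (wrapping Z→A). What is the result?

F(5): 5+18=23 → X
Z(25): 25+18=43≡17 → R
W(22): 22+18=40≡14 → O
J(9): 9+18=27≡1 → B
E(4): 4+18=22 → W
O(14): 14+18=32≡6 → G
W(22): 22+18=40≡14 → O

XROBWGO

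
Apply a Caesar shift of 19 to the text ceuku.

vxndn

c(2): 2+19=21 → v
e(4): 4+19=23 → x
u(20): 20+19=39≡13 → n
k(10): 10+19=29≡3 → d
u(20): 20+19=39≡13 → n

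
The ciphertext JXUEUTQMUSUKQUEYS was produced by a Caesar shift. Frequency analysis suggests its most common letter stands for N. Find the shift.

The most frequent ciphertext letter is U (appears 5 times).
U is position 20; N is position 13.
Shift = 7.

7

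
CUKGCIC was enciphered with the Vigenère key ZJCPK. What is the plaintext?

Repeat the key across the ciphertext: ZJCPKZJ
C(2)−Z(25): -23≡3 → D
U(20)−J(9): 11 → L
K(10)−C(2): 8 → I
G(6)−P(15): -9≡17 → R
C(2)−K(10): -8≡18 → S
I(8)−Z(25): -17≡9 → J
C(2)−J(9): -7≡19 → T

DLIRSJT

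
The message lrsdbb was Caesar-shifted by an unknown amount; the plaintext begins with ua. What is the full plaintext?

From the crib: l(11)−u(20)=-9≡17, so the shift is 17.
Subtract 17 from each ciphertext letter:
l(11): 11−17=-6≡20 → u
r(17): 17−17=0 → a
s(18): 18−17=1 → b
d(3): 3−17=-14≡12 → m
b(1): 1−17=-16≡10 → k
b(1): 1−17=-16≡10 → k

uabmkk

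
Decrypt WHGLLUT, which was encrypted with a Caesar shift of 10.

MXWBBKJ

W(22): 22−10=12 → M
H(7): 7−10=-3≡23 → X
G(6): 6−10=-4≡22 → W
L(11): 11−10=1 → B
L(11): 11−10=1 → B
U(20): 20−10=10 → K
T(19): 19−10=9 → J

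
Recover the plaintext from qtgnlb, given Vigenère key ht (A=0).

jazuei

Repeat the key across the ciphertext: hththt
q(16)−h(7): 9 → j
t(19)−t(19): 0 → a
g(6)−h(7): -1≡25 → z
n(13)−t(19): -6≡20 → u
l(11)−h(7): 4 → e
b(1)−t(19): -18≡8 → i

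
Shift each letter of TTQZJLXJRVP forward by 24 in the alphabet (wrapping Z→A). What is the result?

RROXHJVHPTN

T(19): 19+24=43≡17 → R
T(19): 19+24=43≡17 → R
Q(16): 16+24=40≡14 → O
Z(25): 25+24=49≡23 → X
J(9): 9+24=33≡7 → H
L(11): 11+24=35≡9 → J
X(23): 23+24=47≡21 → V
J(9): 9+24=33≡7 → H
R(17): 17+24=41≡15 → P
V(21): 21+24=45≡19 → T
P(15): 15+24=39≡13 → N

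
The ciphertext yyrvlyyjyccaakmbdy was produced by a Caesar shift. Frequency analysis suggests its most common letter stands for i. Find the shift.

The most frequent ciphertext letter is y (appears 6 times).
y is position 24; i is position 8.
Shift = 16.

16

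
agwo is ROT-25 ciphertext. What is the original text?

a(0): 0−25=-25≡1 → b
g(6): 6−25=-19≡7 → h
w(22): 22−25=-3≡23 → x
o(14): 14−25=-11≡15 → p

bhxp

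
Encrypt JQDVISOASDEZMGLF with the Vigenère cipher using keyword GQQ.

Repeat the key across the message: GQQGQQGQQGQQGQQG
J(9)+G(6): 15 → P
Q(16)+Q(16): 32≡6 → G
D(3)+Q(16): 19 → T
V(21)+G(6): 27≡1 → B
I(8)+Q(16): 24 → Y
S(18)+Q(16): 34≡8 → I
O(14)+G(6): 20 → U
A(0)+Q(16): 16 → Q
S(18)+Q(16): 34≡8 → I
D(3)+G(6): 9 → J
E(4)+Q(16): 20 → U
Z(25)+Q(16): 41≡15 → P
M(12)+G(6): 18 → S
G(6)+Q(16): 22 → W
L(11)+Q(16): 27≡1 → B
F(5)+G(6): 11 → L

PGTBYIUQIJUPSWBL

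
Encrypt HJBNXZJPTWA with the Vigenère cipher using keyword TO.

Repeat the key across the message: TOTOTOTOTOT
H(7)+T(19): 26≡0 → A
J(9)+O(14): 23 → X
B(1)+T(19): 20 → U
N(13)+O(14): 27≡1 → B
X(23)+T(19): 42≡16 → Q
Z(25)+O(14): 39≡13 → N
J(9)+T(19): 28≡2 → C
P(15)+O(14): 29≡3 → D
T(19)+T(19): 38≡12 → M
W(22)+O(14): 36≡10 → K
A(0)+T(19): 19 → T

AXUBQNCDMKT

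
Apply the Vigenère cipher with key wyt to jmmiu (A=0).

fkfes

Repeat the key across the message: wytwy
j(9)+w(22): 31≡5 → f
m(12)+y(24): 36≡10 → k
m(12)+t(19): 31≡5 → f
i(8)+w(22): 30≡4 → e
u(20)+y(24): 44≡18 → s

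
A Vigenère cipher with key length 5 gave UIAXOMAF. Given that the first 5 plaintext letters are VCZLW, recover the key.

Subtract each crib letter from the matching ciphertext letter (mod 26):
U(20)−V(21)=-1≡25 → Z
I(8)−C(2)=6 → G
A(0)−Z(25)=-25≡1 → B
X(23)−L(11)=12 → M
O(14)−W(22)=-8≡18 → S

ZGBMS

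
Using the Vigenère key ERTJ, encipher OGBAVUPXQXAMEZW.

SXUJZLIGUOTVIQP

Repeat the key across the message: ERTJERTJERTJERT
O(14)+E(4): 18 → S
G(6)+R(17): 23 → X
B(1)+T(19): 20 → U
A(0)+J(9): 9 → J
V(21)+E(4): 25 → Z
U(20)+R(17): 37≡11 → L
P(15)+T(19): 34≡8 → I
X(23)+J(9): 32≡6 → G
Q(16)+E(4): 20 → U
X(23)+R(17): 40≡14 → O
A(0)+T(19): 19 → T
M(12)+J(9): 21 → V
E(4)+E(4): 8 → I
Z(25)+R(17): 42≡16 → Q
W(22)+T(19): 41≡15 → P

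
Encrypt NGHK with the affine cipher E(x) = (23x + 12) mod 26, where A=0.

N(13): 23·13+12=311≡25 → Z
G(6): 23·6+12=150≡20 → U
H(7): 23·7+12=173≡17 → R
K(10): 23·10+12=242≡8 → I

ZURI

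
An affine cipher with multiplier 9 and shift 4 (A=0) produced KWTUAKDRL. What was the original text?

SCTWOSXNV

The inverse of 9 mod 26 is 3, since 9·3=27≡1. Apply D(y)=3·(y−4) mod 26:
K(10): 3·(10−4)=18 → S
W(22): 3·(22−4)=54≡2 → C
T(19): 3·(19−4)=45≡19 → T
U(20): 3·(20−4)=48≡22 → W
A(0): 3·(0−4)=-12≡14 → O
K(10): 3·(10−4)=18 → S
D(3): 3·(3−4)=-3≡23 → X
R(17): 3·(17−4)=39≡13 → N
L(11): 3·(11−4)=21 → V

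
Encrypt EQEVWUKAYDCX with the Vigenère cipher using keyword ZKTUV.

Repeat the key across the message: ZKTUVZKTUVZK
E(4)+Z(25): 29≡3 → D
Q(16)+K(10): 26≡0 → A
E(4)+T(19): 23 → X
V(21)+U(20): 41≡15 → P
W(22)+V(21): 43≡17 → R
U(20)+Z(25): 45≡19 → T
K(10)+K(10): 20 → U
A(0)+T(19): 19 → T
Y(24)+U(20): 44≡18 → S
D(3)+V(21): 24 → Y
C(2)+Z(25): 27≡1 → B
X(23)+K(10): 33≡7 → H

DAXPRTUTSYBH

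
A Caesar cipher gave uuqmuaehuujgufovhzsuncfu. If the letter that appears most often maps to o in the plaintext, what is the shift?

6

The most frequent ciphertext letter is u (appears 8 times).
u is position 20; o is position 14.
Shift = 6.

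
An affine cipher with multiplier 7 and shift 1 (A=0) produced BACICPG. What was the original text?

ALPBPCX

The inverse of 7 mod 26 is 15, since 7·15=105≡1. Apply D(y)=15·(y−1) mod 26:
B(1): 15·(1−1)=0 → A
A(0): 15·(0−1)=-15≡11 → L
C(2): 15·(2−1)=15 → P
I(8): 15·(8−1)=105≡1 → B
C(2): 15·(2−1)=15 → P
P(15): 15·(15−1)=210≡2 → C
G(6): 15·(6−1)=75≡23 → X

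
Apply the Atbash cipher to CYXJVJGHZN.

C(2) → X(23)
Y(24) → B(1)
X(23) → C(2)
J(9) → Q(16)
V(21) → E(4)
J(9) → Q(16)
G(6) → T(19)
H(7) → S(18)
Z(25) → A(0)
N(13) → M(12)

XBCQEQTSAM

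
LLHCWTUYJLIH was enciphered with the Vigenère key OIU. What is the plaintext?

Repeat the key across the ciphertext: OIUOIUOIUOIU
L(11)−O(14): -3≡23 → X
L(11)−I(8): 3 → D
H(7)−U(20): -13≡13 → N
C(2)−O(14): -12≡14 → O
W(22)−I(8): 14 → O
T(19)−U(20): -1≡25 → Z
U(20)−O(14): 6 → G
Y(24)−I(8): 16 → Q
J(9)−U(20): -11≡15 → P
L(11)−O(14): -3≡23 → X
I(8)−I(8): 0 → A
H(7)−U(20): -13≡13 → N

XDNOOZGQPXAN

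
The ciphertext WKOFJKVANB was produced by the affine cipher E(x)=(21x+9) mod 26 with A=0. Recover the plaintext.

NFZGAFIHUM

The inverse of 21 mod 26 is 5, since 21·5=105≡1. Apply D(y)=5·(y−9) mod 26:
W(22): 5·(22−9)=65≡13 → N
K(10): 5·(10−9)=5 → F
O(14): 5·(14−9)=25 → Z
F(5): 5·(5−9)=-20≡6 → G
J(9): 5·(9−9)=0 → A
K(10): 5·(10−9)=5 → F
V(21): 5·(21−9)=60≡8 → I
A(0): 5·(0−9)=-45≡7 → H
N(13): 5·(13−9)=20 → U
B(1): 5·(1−9)=-40≡12 → M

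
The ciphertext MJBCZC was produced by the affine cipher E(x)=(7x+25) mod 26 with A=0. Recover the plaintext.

NUETAT

The inverse of 7 mod 26 is 15, since 7·15=105≡1. Apply D(y)=15·(y−25) mod 26:
M(12): 15·(12−25)=-195≡13 → N
J(9): 15·(9−25)=-240≡20 → U
B(1): 15·(1−25)=-360≡4 → E
C(2): 15·(2−25)=-345≡19 → T
Z(25): 15·(25−25)=0 → A
C(2): 15·(2−25)=-345≡19 → T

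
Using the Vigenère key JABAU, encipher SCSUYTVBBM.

Repeat the key across the message: JABAUJABAU
S(18)+J(9): 27≡1 → B
C(2)+A(0): 2 → C
S(18)+B(1): 19 → T
U(20)+A(0): 20 → U
Y(24)+U(20): 44≡18 → S
T(19)+J(9): 28≡2 → C
V(21)+A(0): 21 → V
B(1)+B(1): 2 → C
B(1)+A(0): 1 → B
M(12)+U(20): 32≡6 → G

BCTUSCVCBG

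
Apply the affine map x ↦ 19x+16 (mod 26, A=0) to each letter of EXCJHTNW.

E(4): 19·4+16=92≡14 → O
X(23): 19·23+16=453≡11 → L
C(2): 19·2+16=54≡2 → C
J(9): 19·9+16=187≡5 → F
H(7): 19·7+16=149≡19 → T
T(19): 19·19+16=377≡13 → N
N(13): 19·13+16=263≡3 → D
W(22): 19·22+16=434≡18 → S

OLCFTNDS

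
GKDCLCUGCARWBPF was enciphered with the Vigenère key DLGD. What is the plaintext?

DZXZIRODZPLTYEZ

Repeat the key across the ciphertext: DLGDDLGDDLGDDLG
G(6)−D(3): 3 → D
K(10)−L(11): -1≡25 → Z
D(3)−G(6): -3≡23 → X
C(2)−D(3): -1≡25 → Z
L(11)−D(3): 8 → I
C(2)−L(11): -9≡17 → R
U(20)−G(6): 14 → O
G(6)−D(3): 3 → D
C(2)−D(3): -1≡25 → Z
A(0)−L(11): -11≡15 → P
R(17)−G(6): 11 → L
W(22)−D(3): 19 → T
B(1)−D(3): -2≡24 → Y
P(15)−L(11): 4 → E
F(5)−G(6): -1≡25 → Z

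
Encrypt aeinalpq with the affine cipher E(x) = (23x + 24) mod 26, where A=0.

a(0): 23·0+24=24 → y
e(4): 23·4+24=116≡12 → m
i(8): 23·8+24=208≡0 → a
n(13): 23·13+24=323≡11 → l
a(0): 23·0+24=24 → y
l(11): 23·11+24=277≡17 → r
p(15): 23·15+24=369≡5 → f
q(16): 23·16+24=392≡2 → c

ymalyrfc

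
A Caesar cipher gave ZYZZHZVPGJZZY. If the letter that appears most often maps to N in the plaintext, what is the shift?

12

The most frequent ciphertext letter is Z (appears 6 times).
Z is position 25; N is position 13.
Shift = 12.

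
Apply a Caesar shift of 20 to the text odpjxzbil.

o(14): 14+20=34≡8 → i
d(3): 3+20=23 → x
p(15): 15+20=35≡9 → j
j(9): 9+20=29≡3 → d
x(23): 23+20=43≡17 → r
z(25): 25+20=45≡19 → t
b(1): 1+20=21 → v
i(8): 8+20=28≡2 → c
l(11): 11+20=31≡5 → f

ixjdrtvcf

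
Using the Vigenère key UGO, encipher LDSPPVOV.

Repeat the key across the message: UGOUGOUG
L(11)+U(20): 31≡5 → F
D(3)+G(6): 9 → J
S(18)+O(14): 32≡6 → G
P(15)+U(20): 35≡9 → J
P(15)+G(6): 21 → V
V(21)+O(14): 35≡9 → J
O(14)+U(20): 34≡8 → I
V(21)+G(6): 27≡1 → B

FJGJVJIB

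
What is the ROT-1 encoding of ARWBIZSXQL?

BSXCJATYRM

A(0): 0+1=1 → B
R(17): 17+1=18 → S
W(22): 22+1=23 → X
B(1): 1+1=2 → C
I(8): 8+1=9 → J
Z(25): 25+1=26≡0 → A
S(18): 18+1=19 → T
X(23): 23+1=24 → Y
Q(16): 16+1=17 → R
L(11): 11+1=12 → M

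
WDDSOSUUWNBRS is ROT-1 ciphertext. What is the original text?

VCCRNRTTVMAQR

W(22): 22−1=21 → V
D(3): 3−1=2 → C
D(3): 3−1=2 → C
S(18): 18−1=17 → R
O(14): 14−1=13 → N
S(18): 18−1=17 → R
U(20): 20−1=19 → T
U(20): 20−1=19 → T
W(22): 22−1=21 → V
N(13): 13−1=12 → M
B(1): 1−1=0 → A
R(17): 17−1=16 → Q
S(18): 18−1=17 → R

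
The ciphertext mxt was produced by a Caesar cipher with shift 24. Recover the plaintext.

m(12): 12−24=-12≡14 → o
x(23): 23−24=-1≡25 → z
t(19): 19−24=-5≡21 → v

ozv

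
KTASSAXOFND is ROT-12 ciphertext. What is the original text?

K(10): 10−12=-2≡24 → Y
T(19): 19−12=7 → H
A(0): 0−12=-12≡14 → O
S(18): 18−12=6 → G
S(18): 18−12=6 → G
A(0): 0−12=-12≡14 → O
X(23): 23−12=11 → L
O(14): 14−12=2 → C
F(5): 5−12=-7≡19 → T
N(13): 13−12=1 → B
D(3): 3−12=-9≡17 → R

YHOGGOLCTBR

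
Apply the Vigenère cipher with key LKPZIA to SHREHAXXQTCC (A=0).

DRGDPAIHFSKC

Repeat the key across the message: LKPZIALKPZIA
S(18)+L(11): 29≡3 → D
H(7)+K(10): 17 → R
R(17)+P(15): 32≡6 → G
E(4)+Z(25): 29≡3 → D
H(7)+I(8): 15 → P
A(0)+A(0): 0 → A
X(23)+L(11): 34≡8 → I
X(23)+K(10): 33≡7 → H
Q(16)+P(15): 31≡5 → F
T(19)+Z(25): 44≡18 → S
C(2)+I(8): 10 → K
C(2)+A(0): 2 → C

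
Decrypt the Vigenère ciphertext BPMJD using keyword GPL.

VABDO

Repeat the key across the ciphertext: GPLGP
B(1)−G(6): -5≡21 → V
P(15)−P(15): 0 → A
M(12)−L(11): 1 → B
J(9)−G(6): 3 → D
D(3)−P(15): -12≡14 → O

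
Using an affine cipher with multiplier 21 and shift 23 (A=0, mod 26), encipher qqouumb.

q(16): 21·16+23=359≡21 → v
q(16): 21·16+23=359≡21 → v
o(14): 21·14+23=317≡5 → f
u(20): 21·20+23=443≡1 → b
u(20): 21·20+23=443≡1 → b
m(12): 21·12+23=275≡15 → p
b(1): 21·1+23=44≡18 → s

vvfbbps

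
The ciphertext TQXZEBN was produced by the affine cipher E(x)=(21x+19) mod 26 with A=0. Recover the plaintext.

ALUEDOW

The inverse of 21 mod 26 is 5, since 21·5=105≡1. Apply D(y)=5·(y−19) mod 26:
T(19): 5·(19−19)=0 → A
Q(16): 5·(16−19)=-15≡11 → L
X(23): 5·(23−19)=20 → U
Z(25): 5·(25−19)=30≡4 → E
E(4): 5·(4−19)=-75≡3 → D
B(1): 5·(1−19)=-90≡14 → O
N(13): 5·(13−19)=-30≡22 → W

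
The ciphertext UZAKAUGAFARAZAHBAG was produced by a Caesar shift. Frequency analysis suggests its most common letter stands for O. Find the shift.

The most frequent ciphertext letter is A (appears 7 times).
A is position 0; O is position 14.
Shift = -14≡12.

12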